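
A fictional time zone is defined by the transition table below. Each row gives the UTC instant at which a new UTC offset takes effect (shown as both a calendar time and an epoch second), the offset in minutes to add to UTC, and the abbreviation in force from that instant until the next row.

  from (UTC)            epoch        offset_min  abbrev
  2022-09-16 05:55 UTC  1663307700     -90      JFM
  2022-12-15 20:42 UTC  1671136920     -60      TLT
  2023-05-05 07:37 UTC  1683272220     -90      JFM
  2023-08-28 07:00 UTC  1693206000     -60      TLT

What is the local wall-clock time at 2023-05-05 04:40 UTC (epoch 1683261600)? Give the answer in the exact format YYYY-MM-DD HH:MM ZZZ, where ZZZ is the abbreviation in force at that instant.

Query: 2023-05-05 04:40 UTC
Rule 2/4 (TLT, -01:00): 2022-12-15 20:42 UTC ≤ query < 2023-05-05 07:37 UTC
4·60 + 40 - 60 = 220 min
220 = 0·1440 + 220; 220 = 3·60 + 40 → 03:40, same day
→ 2023-05-05 03:40 TLT

2023-05-05 03:40 TLT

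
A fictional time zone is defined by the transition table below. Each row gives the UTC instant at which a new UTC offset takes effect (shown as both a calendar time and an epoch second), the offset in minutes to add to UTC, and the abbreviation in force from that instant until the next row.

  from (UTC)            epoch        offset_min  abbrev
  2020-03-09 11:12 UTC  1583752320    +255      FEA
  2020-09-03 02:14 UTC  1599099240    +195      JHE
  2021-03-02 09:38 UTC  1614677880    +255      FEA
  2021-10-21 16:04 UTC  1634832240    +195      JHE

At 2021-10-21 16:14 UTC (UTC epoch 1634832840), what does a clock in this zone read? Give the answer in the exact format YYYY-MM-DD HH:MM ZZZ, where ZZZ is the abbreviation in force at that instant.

2021-10-21 19:29 JHE

Query: 2021-10-21 16:14 UTC
Rule 4/4 (JHE, +03:15): 2021-10-21 16:04 UTC ≤ query < +∞
16·60 + 14 + 195 = 1169 min
1169 = 0·1440 + 1169; 1169 = 19·60 + 29 → 19:29, same day
→ 2021-10-21 19:29 JHE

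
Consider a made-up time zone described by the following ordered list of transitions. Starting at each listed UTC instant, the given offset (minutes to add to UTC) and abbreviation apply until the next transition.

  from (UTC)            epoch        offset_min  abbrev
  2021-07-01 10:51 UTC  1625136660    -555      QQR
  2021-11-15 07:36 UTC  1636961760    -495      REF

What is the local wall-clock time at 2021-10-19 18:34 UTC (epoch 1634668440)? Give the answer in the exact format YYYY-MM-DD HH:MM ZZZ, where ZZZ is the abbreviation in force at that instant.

Query: 2021-10-19 18:34 UTC
Rule 1/2 (QQR, -09:15): 2021-07-01 10:51 UTC ≤ query < 2021-11-15 07:36 UTC
18·60 + 34 - 555 = 559 min
559 = 0·1440 + 559; 559 = 9·60 + 19 → 09:19, same day
→ 2021-10-19 09:19 QQR

2021-10-19 09:19 QQR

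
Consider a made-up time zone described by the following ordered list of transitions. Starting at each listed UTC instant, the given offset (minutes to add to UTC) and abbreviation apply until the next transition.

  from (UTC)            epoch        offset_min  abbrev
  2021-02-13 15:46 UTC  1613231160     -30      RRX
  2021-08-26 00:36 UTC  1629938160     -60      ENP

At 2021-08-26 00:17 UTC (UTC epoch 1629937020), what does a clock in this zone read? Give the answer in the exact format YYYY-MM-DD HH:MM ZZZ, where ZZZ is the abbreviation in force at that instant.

2021-08-25 23:47 RRX

Query: 2021-08-26 00:17 UTC
Rule 1/2 (RRX, -00:30): 2021-02-13 15:46 UTC ≤ query < 2021-08-26 00:36 UTC
0·60 + 17 - 30 = -13 min
-13 = -1·1440 + 1427; 1427 = 23·60 + 47 → 23:47, 2021-08-26 - 1 day = 2021-08-25
→ 2021-08-25 23:47 RRX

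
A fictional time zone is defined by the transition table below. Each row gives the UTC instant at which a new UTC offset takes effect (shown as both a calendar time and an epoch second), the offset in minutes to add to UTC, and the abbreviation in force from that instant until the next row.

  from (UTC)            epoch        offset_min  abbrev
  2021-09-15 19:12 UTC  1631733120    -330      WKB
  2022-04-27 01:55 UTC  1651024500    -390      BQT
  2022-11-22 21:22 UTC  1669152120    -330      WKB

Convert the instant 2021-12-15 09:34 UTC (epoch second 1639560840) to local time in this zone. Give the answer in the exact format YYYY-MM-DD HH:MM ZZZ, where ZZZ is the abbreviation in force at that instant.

2021-12-15 04:04 WKB

Query: 2021-12-15 09:34 UTC
Rule 1/3 (WKB, -05:30): 2021-09-15 19:12 UTC ≤ query < 2022-04-27 01:55 UTC
9·60 + 34 - 330 = 244 min
244 = 0·1440 + 244; 244 = 4·60 + 4 → 04:04, same day
→ 2021-12-15 04:04 WKB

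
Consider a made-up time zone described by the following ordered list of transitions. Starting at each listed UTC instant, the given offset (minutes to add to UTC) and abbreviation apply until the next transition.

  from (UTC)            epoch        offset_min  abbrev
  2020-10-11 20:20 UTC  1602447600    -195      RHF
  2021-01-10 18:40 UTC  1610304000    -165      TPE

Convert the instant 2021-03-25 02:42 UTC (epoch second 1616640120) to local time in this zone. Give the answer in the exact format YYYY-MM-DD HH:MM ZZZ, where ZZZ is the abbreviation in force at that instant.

2021-03-24 23:57 TPE

Query: 2021-03-25 02:42 UTC
Rule 2/2 (TPE, -02:45): 2021-01-10 18:40 UTC ≤ query < +∞
2·60 + 42 - 165 = -3 min
-3 = -1·1440 + 1437; 1437 = 23·60 + 57 → 23:57, 2021-03-25 - 1 day = 2021-03-24
→ 2021-03-24 23:57 TPE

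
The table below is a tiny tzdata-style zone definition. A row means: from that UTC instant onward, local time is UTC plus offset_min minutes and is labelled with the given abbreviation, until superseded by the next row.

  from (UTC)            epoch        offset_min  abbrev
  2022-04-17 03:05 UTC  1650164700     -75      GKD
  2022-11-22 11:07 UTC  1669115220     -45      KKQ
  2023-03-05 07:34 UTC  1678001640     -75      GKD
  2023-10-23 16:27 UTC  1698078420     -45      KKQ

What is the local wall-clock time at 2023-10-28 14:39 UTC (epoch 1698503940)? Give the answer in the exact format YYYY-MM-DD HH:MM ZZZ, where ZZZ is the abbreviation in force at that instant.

Query: 2023-10-28 14:39 UTC
Rule 4/4 (KKQ, -00:45): 2023-10-23 16:27 UTC ≤ query < +∞
14·60 + 39 - 45 = 834 min
834 = 0·1440 + 834; 834 = 13·60 + 54 → 13:54, same day
→ 2023-10-28 13:54 KKQ

2023-10-28 13:54 KKQ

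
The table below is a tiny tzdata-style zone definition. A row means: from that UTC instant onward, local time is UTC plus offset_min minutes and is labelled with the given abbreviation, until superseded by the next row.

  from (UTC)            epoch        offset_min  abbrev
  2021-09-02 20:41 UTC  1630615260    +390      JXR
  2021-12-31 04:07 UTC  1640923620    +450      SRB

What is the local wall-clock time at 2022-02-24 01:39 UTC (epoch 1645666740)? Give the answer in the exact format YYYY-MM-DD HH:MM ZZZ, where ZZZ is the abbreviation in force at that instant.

2022-02-24 09:09 SRB

Query: 2022-02-24 01:39 UTC
Rule 2/2 (SRB, +07:30): 2021-12-31 04:07 UTC ≤ query < +∞
1·60 + 39 + 450 = 549 min
549 = 0·1440 + 549; 549 = 9·60 + 9 → 09:09, same day
→ 2022-02-24 09:09 SRB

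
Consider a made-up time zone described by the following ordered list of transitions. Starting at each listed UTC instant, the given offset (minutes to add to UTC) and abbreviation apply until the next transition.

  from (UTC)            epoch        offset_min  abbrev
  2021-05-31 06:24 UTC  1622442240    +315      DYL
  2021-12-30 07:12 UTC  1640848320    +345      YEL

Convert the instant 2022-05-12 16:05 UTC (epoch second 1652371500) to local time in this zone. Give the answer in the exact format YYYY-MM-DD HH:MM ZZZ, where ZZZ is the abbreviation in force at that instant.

Query: 2022-05-12 16:05 UTC
Rule 2/2 (YEL, +05:45): 2021-12-30 07:12 UTC ≤ query < +∞
16·60 + 5 + 345 = 1310 min
1310 = 0·1440 + 1310; 1310 = 21·60 + 50 → 21:50, same day
→ 2022-05-12 21:50 YEL

2022-05-12 21:50 YEL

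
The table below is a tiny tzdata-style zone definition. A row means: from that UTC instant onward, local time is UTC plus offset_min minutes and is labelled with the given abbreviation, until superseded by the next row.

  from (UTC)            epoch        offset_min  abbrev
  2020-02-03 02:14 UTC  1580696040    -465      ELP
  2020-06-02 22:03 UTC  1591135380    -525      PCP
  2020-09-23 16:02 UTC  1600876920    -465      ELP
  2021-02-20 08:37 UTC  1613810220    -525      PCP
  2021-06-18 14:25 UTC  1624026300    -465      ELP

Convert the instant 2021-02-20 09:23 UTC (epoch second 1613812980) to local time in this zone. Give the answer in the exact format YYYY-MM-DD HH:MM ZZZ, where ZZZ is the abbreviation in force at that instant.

Query: 2021-02-20 09:23 UTC
Rule 4/5 (PCP, -08:45): 2021-02-20 08:37 UTC ≤ query < 2021-06-18 14:25 UTC
9·60 + 23 - 525 = 38 min
38 = 0·1440 + 38; 38 = 0·60 + 38 → 00:38, same day
→ 2021-02-20 00:38 PCP

2021-02-20 00:38 PCP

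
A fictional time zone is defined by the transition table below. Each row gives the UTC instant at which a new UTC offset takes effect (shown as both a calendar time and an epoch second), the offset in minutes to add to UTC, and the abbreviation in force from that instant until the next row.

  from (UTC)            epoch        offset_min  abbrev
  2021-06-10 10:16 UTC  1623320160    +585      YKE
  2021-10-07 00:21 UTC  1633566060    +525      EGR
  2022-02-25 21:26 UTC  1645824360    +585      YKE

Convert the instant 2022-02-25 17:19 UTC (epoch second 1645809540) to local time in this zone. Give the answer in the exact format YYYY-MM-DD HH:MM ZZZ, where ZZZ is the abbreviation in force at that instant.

2022-02-26 02:04 EGR

Query: 2022-02-25 17:19 UTC
Rule 2/3 (EGR, +08:45): 2021-10-07 00:21 UTC ≤ query < 2022-02-25 21:26 UTC
17·60 + 19 + 525 = 1564 min
1564 = 1·1440 + 124; 124 = 2·60 + 4 → 02:04, 2022-02-25 + 1 day = 2022-02-26
→ 2022-02-26 02:04 EGR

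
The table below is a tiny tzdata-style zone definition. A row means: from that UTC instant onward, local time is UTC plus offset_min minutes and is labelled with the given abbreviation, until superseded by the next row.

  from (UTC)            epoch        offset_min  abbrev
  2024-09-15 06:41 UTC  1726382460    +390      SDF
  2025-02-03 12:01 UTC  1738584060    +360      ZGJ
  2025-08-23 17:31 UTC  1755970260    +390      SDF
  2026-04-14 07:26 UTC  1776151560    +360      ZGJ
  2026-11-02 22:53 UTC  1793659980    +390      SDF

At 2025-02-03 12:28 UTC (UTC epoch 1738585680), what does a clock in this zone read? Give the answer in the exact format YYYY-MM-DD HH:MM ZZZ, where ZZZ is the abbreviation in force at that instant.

Query: 2025-02-03 12:28 UTC
Rule 2/5 (ZGJ, +06:00): 2025-02-03 12:01 UTC ≤ query < 2025-08-23 17:31 UTC
12·60 + 28 + 360 = 1108 min
1108 = 0·1440 + 1108; 1108 = 18·60 + 28 → 18:28, same day
→ 2025-02-03 18:28 ZGJ

2025-02-03 18:28 ZGJ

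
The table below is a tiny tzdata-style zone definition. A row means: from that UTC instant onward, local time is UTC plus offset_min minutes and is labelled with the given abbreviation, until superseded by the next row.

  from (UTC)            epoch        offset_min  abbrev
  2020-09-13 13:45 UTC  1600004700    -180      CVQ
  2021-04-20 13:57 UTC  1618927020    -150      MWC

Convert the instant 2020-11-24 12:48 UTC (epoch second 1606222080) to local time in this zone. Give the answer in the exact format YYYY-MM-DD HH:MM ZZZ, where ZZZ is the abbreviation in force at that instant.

2020-11-24 09:48 CVQ

Query: 2020-11-24 12:48 UTC
Rule 1/2 (CVQ, -03:00): 2020-09-13 13:45 UTC ≤ query < 2021-04-20 13:57 UTC
12·60 + 48 - 180 = 588 min
588 = 0·1440 + 588; 588 = 9·60 + 48 → 09:48, same day
→ 2020-11-24 09:48 CVQ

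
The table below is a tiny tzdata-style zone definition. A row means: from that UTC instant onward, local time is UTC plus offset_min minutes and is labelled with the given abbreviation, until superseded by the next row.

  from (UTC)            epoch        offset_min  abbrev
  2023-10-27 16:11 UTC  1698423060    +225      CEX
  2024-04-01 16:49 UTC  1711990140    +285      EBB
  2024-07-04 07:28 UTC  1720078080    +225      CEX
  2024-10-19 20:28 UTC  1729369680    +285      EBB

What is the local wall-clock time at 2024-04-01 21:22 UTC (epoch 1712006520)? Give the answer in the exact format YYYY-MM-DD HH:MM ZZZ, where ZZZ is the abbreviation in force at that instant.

2024-04-02 02:07 EBB

Query: 2024-04-01 21:22 UTC
Rule 2/4 (EBB, +04:45): 2024-04-01 16:49 UTC ≤ query < 2024-07-04 07:28 UTC
21·60 + 22 + 285 = 1567 min
1567 = 1·1440 + 127; 127 = 2·60 + 7 → 02:07, 2024-04-01 + 1 day = 2024-04-02
→ 2024-04-02 02:07 EBB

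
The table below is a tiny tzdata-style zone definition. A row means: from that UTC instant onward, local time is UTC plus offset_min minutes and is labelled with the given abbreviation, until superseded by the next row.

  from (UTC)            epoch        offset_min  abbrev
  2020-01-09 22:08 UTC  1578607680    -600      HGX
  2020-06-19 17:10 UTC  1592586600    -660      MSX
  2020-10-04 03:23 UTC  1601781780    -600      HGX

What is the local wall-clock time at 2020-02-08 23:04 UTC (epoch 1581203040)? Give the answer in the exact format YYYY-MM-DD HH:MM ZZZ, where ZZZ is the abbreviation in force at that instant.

Query: 2020-02-08 23:04 UTC
Rule 1/3 (HGX, -10:00): 2020-01-09 22:08 UTC ≤ query < 2020-06-19 17:10 UTC
23·60 + 4 - 600 = 784 min
784 = 0·1440 + 784; 784 = 13·60 + 4 → 13:04, same day
→ 2020-02-08 13:04 HGX

2020-02-08 13:04 HGX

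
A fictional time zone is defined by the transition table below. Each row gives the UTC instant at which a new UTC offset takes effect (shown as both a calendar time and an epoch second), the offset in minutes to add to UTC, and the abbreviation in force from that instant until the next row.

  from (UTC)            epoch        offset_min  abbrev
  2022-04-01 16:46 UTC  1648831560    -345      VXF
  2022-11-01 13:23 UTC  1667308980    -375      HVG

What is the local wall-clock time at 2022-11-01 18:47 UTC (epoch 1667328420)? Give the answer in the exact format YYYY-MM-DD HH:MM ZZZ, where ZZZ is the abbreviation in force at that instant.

Query: 2022-11-01 18:47 UTC
Rule 2/2 (HVG, -06:15): 2022-11-01 13:23 UTC ≤ query < +∞
18·60 + 47 - 375 = 752 min
752 = 0·1440 + 752; 752 = 12·60 + 32 → 12:32, same day
→ 2022-11-01 12:32 HVG

2022-11-01 12:32 HVG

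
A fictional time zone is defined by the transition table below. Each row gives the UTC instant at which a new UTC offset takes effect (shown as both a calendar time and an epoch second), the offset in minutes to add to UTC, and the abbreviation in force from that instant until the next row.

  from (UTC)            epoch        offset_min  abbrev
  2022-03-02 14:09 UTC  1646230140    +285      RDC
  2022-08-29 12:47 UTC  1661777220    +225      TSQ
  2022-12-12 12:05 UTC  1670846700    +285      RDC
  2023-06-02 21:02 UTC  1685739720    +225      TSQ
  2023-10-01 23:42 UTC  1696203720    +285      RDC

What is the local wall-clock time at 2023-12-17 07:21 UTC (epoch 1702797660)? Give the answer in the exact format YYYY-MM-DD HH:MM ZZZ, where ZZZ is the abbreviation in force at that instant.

Query: 2023-12-17 07:21 UTC
Rule 5/5 (RDC, +04:45): 2023-10-01 23:42 UTC ≤ query < +∞
7·60 + 21 + 285 = 726 min
726 = 0·1440 + 726; 726 = 12·60 + 6 → 12:06, same day
→ 2023-12-17 12:06 RDC

2023-12-17 12:06 RDC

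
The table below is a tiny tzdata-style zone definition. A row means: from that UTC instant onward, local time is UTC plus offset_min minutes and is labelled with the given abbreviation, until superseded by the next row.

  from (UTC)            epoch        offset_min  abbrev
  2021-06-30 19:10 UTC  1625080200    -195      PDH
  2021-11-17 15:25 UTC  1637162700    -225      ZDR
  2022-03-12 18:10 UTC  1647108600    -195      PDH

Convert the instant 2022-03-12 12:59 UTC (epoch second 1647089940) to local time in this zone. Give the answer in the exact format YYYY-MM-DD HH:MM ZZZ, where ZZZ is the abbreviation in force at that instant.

Query: 2022-03-12 12:59 UTC
Rule 2/3 (ZDR, -03:45): 2021-11-17 15:25 UTC ≤ query < 2022-03-12 18:10 UTC
12·60 + 59 - 225 = 554 min
554 = 0·1440 + 554; 554 = 9·60 + 14 → 09:14, same day
→ 2022-03-12 09:14 ZDR

2022-03-12 09:14 ZDR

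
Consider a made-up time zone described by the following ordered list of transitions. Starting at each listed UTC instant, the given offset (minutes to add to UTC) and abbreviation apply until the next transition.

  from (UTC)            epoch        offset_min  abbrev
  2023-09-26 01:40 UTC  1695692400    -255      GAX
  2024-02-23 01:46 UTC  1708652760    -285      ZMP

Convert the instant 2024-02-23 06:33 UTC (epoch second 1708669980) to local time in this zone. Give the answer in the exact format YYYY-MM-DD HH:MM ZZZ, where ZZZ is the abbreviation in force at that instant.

Query: 2024-02-23 06:33 UTC
Rule 2/2 (ZMP, -04:45): 2024-02-23 01:46 UTC ≤ query < +∞
6·60 + 33 - 285 = 108 min
108 = 0·1440 + 108; 108 = 1·60 + 48 → 01:48, same day
→ 2024-02-23 01:48 ZMP

2024-02-23 01:48 ZMP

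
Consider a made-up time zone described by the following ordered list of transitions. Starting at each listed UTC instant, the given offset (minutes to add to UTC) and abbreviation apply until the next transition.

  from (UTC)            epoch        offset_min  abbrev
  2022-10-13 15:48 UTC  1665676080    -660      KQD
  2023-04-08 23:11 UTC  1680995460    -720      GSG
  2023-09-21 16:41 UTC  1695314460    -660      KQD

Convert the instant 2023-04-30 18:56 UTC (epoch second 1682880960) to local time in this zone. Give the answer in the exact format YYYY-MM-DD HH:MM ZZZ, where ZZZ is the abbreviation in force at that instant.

Query: 2023-04-30 18:56 UTC
Rule 2/3 (GSG, -12:00): 2023-04-08 23:11 UTC ≤ query < 2023-09-21 16:41 UTC
18·60 + 56 - 720 = 416 min
416 = 0·1440 + 416; 416 = 6·60 + 56 → 06:56, same day
→ 2023-04-30 06:56 GSG

2023-04-30 06:56 GSG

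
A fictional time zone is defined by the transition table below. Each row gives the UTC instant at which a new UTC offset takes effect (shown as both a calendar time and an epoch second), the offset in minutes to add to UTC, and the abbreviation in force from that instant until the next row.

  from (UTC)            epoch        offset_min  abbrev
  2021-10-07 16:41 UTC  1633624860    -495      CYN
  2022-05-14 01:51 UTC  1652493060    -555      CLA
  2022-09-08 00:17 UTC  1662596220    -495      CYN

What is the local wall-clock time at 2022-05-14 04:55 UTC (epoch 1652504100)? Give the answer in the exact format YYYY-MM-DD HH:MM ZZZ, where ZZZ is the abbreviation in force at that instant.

2022-05-13 19:40 CLA

Query: 2022-05-14 04:55 UTC
Rule 2/3 (CLA, -09:15): 2022-05-14 01:51 UTC ≤ query < 2022-09-08 00:17 UTC
4·60 + 55 - 555 = -260 min
-260 = -1·1440 + 1180; 1180 = 19·60 + 40 → 19:40, 2022-05-14 - 1 day = 2022-05-13
→ 2022-05-13 19:40 CLA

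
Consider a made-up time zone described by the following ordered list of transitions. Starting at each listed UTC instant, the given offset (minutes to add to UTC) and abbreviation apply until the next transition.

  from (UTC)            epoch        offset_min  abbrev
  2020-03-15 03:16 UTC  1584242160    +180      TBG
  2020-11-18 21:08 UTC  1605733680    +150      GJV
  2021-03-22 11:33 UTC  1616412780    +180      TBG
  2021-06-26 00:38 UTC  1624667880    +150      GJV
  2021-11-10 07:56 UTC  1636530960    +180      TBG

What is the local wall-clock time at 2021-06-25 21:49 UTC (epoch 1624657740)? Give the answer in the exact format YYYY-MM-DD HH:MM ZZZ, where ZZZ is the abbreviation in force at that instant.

Query: 2021-06-25 21:49 UTC
Rule 3/5 (TBG, +03:00): 2021-03-22 11:33 UTC ≤ query < 2021-06-26 00:38 UTC
21·60 + 49 + 180 = 1489 min
1489 = 1·1440 + 49; 49 = 0·60 + 49 → 00:49, 2021-06-25 + 1 day = 2021-06-26
→ 2021-06-26 00:49 TBG

2021-06-26 00:49 TBG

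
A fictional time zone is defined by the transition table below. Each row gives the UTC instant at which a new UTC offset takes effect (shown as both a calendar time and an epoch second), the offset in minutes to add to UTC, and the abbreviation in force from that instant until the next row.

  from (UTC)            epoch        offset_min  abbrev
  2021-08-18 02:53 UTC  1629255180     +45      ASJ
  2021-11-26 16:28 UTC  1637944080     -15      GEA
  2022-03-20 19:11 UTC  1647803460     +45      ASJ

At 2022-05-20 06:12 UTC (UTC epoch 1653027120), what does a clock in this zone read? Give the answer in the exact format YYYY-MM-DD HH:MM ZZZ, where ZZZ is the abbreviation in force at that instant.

2022-05-20 06:57 ASJ

Query: 2022-05-20 06:12 UTC
Rule 3/3 (ASJ, +00:45): 2022-03-20 19:11 UTC ≤ query < +∞
6·60 + 12 + 45 = 417 min
417 = 0·1440 + 417; 417 = 6·60 + 57 → 06:57, same day
→ 2022-05-20 06:57 ASJ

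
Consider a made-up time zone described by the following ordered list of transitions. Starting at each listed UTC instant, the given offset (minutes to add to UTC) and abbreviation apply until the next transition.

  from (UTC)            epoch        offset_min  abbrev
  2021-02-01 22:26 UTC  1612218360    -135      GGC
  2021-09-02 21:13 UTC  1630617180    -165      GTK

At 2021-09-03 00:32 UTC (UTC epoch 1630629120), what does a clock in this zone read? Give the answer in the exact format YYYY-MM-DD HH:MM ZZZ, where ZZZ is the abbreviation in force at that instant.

2021-09-02 21:47 GTK

Query: 2021-09-03 00:32 UTC
Rule 2/2 (GTK, -02:45): 2021-09-02 21:13 UTC ≤ query < +∞
0·60 + 32 - 165 = -133 min
-133 = -1·1440 + 1307; 1307 = 21·60 + 47 → 21:47, 2021-09-03 - 1 day = 2021-09-02
→ 2021-09-02 21:47 GTK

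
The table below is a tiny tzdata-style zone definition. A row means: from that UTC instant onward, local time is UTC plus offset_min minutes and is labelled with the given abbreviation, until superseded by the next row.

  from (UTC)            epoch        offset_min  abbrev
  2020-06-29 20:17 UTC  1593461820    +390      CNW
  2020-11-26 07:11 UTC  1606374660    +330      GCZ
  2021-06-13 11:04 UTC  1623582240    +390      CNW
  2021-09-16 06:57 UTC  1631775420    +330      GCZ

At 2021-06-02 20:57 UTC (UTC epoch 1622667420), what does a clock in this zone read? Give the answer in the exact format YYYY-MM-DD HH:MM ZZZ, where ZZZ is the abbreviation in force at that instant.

Query: 2021-06-02 20:57 UTC
Rule 2/4 (GCZ, +05:30): 2020-11-26 07:11 UTC ≤ query < 2021-06-13 11:04 UTC
20·60 + 57 + 330 = 1587 min
1587 = 1·1440 + 147; 147 = 2·60 + 27 → 02:27, 2021-06-02 + 1 day = 2021-06-03
→ 2021-06-03 02:27 GCZ

2021-06-03 02:27 GCZ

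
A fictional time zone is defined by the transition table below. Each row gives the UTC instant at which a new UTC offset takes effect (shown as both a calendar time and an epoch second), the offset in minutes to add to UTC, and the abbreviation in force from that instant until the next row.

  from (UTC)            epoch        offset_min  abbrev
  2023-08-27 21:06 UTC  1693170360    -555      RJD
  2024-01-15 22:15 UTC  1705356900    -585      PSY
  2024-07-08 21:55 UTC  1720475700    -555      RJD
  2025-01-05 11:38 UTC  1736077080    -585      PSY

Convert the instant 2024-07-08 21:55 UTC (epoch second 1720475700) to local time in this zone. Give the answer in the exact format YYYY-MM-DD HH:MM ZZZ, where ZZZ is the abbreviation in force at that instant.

Query: 2024-07-08 21:55 UTC
Rule 3/4 (RJD, -09:15): 2024-07-08 21:55 UTC ≤ query < 2025-01-05 11:38 UTC
21·60 + 55 - 555 = 760 min
760 = 0·1440 + 760; 760 = 12·60 + 40 → 12:40, same day
→ 2024-07-08 12:40 RJD

2024-07-08 12:40 RJD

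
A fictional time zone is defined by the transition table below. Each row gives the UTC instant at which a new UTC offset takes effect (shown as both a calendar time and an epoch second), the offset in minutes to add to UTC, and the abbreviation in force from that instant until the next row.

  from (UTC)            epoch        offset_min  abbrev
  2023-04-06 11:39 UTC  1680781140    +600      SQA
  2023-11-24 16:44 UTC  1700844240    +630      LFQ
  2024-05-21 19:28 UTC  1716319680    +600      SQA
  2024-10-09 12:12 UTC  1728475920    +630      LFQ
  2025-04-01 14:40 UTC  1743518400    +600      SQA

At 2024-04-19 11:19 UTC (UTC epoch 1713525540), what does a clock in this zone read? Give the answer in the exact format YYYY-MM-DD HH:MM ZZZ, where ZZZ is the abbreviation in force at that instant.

2024-04-19 21:49 LFQ

Query: 2024-04-19 11:19 UTC
Rule 2/5 (LFQ, +10:30): 2023-11-24 16:44 UTC ≤ query < 2024-05-21 19:28 UTC
11·60 + 19 + 630 = 1309 min
1309 = 0·1440 + 1309; 1309 = 21·60 + 49 → 21:49, same day
→ 2024-04-19 21:49 LFQ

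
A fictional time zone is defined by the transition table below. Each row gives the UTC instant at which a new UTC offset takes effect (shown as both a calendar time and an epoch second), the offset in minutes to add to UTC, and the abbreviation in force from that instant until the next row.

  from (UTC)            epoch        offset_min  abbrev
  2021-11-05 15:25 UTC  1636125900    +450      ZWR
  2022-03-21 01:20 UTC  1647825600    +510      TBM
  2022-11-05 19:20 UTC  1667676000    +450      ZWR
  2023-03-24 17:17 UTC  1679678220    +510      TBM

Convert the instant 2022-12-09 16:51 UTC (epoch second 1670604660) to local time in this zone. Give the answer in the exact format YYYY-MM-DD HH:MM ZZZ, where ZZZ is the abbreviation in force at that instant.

Query: 2022-12-09 16:51 UTC
Rule 3/4 (ZWR, +07:30): 2022-11-05 19:20 UTC ≤ query < 2023-03-24 17:17 UTC
16·60 + 51 + 450 = 1461 min
1461 = 1·1440 + 21; 21 = 0·60 + 21 → 00:21, 2022-12-09 + 1 day = 2022-12-10
→ 2022-12-10 00:21 ZWR

2022-12-10 00:21 ZWR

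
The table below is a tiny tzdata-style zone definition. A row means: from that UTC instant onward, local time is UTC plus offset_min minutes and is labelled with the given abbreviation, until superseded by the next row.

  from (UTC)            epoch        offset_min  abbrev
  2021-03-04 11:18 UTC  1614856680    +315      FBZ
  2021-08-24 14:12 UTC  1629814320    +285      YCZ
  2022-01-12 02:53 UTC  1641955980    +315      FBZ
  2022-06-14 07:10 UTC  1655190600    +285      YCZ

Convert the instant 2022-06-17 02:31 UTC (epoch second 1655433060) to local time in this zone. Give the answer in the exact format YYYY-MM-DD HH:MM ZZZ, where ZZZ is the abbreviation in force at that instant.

2022-06-17 07:16 YCZ

Query: 2022-06-17 02:31 UTC
Rule 4/4 (YCZ, +04:45): 2022-06-14 07:10 UTC ≤ query < +∞
2·60 + 31 + 285 = 436 min
436 = 0·1440 + 436; 436 = 7·60 + 16 → 07:16, same day
→ 2022-06-17 07:16 YCZ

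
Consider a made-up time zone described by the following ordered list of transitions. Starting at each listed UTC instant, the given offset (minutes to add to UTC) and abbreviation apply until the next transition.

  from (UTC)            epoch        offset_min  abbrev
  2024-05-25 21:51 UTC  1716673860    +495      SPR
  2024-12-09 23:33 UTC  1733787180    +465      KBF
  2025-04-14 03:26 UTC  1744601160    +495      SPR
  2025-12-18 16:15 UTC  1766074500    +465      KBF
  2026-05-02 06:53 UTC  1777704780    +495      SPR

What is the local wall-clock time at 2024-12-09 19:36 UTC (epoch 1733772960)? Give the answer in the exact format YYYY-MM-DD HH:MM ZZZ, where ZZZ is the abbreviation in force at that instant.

2024-12-10 03:51 SPR

Query: 2024-12-09 19:36 UTC
Rule 1/5 (SPR, +08:15): 2024-05-25 21:51 UTC ≤ query < 2024-12-09 23:33 UTC
19·60 + 36 + 495 = 1671 min
1671 = 1·1440 + 231; 231 = 3·60 + 51 → 03:51, 2024-12-09 + 1 day = 2024-12-10
→ 2024-12-10 03:51 SPR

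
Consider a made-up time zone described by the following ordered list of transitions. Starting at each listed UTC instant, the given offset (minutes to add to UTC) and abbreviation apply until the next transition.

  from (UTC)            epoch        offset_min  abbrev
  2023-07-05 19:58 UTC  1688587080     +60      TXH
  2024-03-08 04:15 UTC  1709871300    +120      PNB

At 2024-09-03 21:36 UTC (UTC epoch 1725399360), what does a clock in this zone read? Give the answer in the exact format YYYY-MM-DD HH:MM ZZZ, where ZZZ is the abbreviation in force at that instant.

Query: 2024-09-03 21:36 UTC
Rule 2/2 (PNB, +02:00): 2024-03-08 04:15 UTC ≤ query < +∞
21·60 + 36 + 120 = 1416 min
1416 = 0·1440 + 1416; 1416 = 23·60 + 36 → 23:36, same day
→ 2024-09-03 23:36 PNB

2024-09-03 23:36 PNB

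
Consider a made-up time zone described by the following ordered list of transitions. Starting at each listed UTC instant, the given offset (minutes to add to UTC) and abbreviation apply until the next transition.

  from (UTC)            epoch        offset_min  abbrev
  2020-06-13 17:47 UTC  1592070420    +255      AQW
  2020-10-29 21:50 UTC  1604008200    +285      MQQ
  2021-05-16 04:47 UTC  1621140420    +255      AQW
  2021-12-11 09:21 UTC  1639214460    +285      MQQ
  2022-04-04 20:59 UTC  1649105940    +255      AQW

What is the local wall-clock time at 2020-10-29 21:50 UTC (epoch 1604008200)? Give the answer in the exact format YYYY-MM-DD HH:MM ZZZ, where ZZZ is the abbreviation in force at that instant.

Query: 2020-10-29 21:50 UTC
Rule 2/5 (MQQ, +04:45): 2020-10-29 21:50 UTC ≤ query < 2021-05-16 04:47 UTC
21·60 + 50 + 285 = 1595 min
1595 = 1·1440 + 155; 155 = 2·60 + 35 → 02:35, 2020-10-29 + 1 day = 2020-10-30
→ 2020-10-30 02:35 MQQ

2020-10-30 02:35 MQQ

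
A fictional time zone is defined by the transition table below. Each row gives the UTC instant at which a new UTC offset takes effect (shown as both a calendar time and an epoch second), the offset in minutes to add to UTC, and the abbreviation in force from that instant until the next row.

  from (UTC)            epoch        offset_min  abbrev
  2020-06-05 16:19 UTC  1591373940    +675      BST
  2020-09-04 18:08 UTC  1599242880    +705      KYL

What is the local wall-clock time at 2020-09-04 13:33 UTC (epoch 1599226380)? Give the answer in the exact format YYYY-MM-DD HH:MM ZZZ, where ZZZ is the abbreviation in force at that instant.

2020-09-05 00:48 BST

Query: 2020-09-04 13:33 UTC
Rule 1/2 (BST, +11:15): 2020-06-05 16:19 UTC ≤ query < 2020-09-04 18:08 UTC
13·60 + 33 + 675 = 1488 min
1488 = 1·1440 + 48; 48 = 0·60 + 48 → 00:48, 2020-09-04 + 1 day = 2020-09-05
→ 2020-09-05 00:48 BST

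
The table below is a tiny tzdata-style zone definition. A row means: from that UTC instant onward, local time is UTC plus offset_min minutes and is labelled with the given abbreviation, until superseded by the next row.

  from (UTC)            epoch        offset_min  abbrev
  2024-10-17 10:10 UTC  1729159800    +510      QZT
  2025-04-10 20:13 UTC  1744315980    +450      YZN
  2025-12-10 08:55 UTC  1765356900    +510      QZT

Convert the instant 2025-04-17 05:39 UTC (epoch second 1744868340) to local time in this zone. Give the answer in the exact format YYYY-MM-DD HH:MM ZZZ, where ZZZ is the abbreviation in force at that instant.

Query: 2025-04-17 05:39 UTC
Rule 2/3 (YZN, +07:30): 2025-04-10 20:13 UTC ≤ query < 2025-12-10 08:55 UTC
5·60 + 39 + 450 = 789 min
789 = 0·1440 + 789; 789 = 13·60 + 9 → 13:09, same day
→ 2025-04-17 13:09 YZN

2025-04-17 13:09 YZN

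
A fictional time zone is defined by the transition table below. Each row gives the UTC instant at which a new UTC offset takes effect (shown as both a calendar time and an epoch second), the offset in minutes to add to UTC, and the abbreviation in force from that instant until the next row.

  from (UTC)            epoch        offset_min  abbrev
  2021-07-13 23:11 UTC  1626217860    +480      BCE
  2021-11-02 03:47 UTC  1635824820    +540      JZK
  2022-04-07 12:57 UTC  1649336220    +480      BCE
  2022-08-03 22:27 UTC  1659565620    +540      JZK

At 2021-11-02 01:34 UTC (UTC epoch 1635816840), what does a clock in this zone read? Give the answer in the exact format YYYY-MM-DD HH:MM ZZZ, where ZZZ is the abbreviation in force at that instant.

2021-11-02 09:34 BCE

Query: 2021-11-02 01:34 UTC
Rule 1/4 (BCE, +08:00): 2021-07-13 23:11 UTC ≤ query < 2021-11-02 03:47 UTC
1·60 + 34 + 480 = 574 min
574 = 0·1440 + 574; 574 = 9·60 + 34 → 09:34, same day
→ 2021-11-02 09:34 BCE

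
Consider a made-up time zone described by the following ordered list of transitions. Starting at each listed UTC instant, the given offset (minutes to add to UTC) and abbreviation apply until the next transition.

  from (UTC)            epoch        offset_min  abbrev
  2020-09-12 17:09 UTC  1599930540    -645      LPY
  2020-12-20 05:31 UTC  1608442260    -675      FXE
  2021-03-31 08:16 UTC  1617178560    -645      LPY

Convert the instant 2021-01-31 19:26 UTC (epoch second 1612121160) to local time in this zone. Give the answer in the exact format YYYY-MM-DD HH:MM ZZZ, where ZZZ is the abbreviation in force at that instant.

2021-01-31 08:11 FXE

Query: 2021-01-31 19:26 UTC
Rule 2/3 (FXE, -11:15): 2020-12-20 05:31 UTC ≤ query < 2021-03-31 08:16 UTC
19·60 + 26 - 675 = 491 min
491 = 0·1440 + 491; 491 = 8·60 + 11 → 08:11, same day
→ 2021-01-31 08:11 FXE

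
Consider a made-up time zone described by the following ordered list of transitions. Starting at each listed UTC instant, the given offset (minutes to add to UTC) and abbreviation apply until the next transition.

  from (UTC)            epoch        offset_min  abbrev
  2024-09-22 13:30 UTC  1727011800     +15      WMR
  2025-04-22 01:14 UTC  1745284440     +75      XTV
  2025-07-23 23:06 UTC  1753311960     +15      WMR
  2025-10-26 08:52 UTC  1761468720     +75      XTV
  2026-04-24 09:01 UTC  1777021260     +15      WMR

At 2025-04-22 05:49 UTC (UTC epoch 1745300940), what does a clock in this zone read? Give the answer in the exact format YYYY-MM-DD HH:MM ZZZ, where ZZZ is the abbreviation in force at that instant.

2025-04-22 07:04 XTV

Query: 2025-04-22 05:49 UTC
Rule 2/5 (XTV, +01:15): 2025-04-22 01:14 UTC ≤ query < 2025-07-23 23:06 UTC
5·60 + 49 + 75 = 424 min
424 = 0·1440 + 424; 424 = 7·60 + 4 → 07:04, same day
→ 2025-04-22 07:04 XTV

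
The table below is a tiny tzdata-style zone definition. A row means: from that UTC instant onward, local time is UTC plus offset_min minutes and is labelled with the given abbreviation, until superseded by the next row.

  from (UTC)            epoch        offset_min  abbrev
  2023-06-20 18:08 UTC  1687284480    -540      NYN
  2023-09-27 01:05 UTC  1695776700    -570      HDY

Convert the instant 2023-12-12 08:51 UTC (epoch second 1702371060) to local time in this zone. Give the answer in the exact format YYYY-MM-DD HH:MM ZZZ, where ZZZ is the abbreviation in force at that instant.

2023-12-11 23:21 HDY

Query: 2023-12-12 08:51 UTC
Rule 2/2 (HDY, -09:30): 2023-09-27 01:05 UTC ≤ query < +∞
8·60 + 51 - 570 = -39 min
-39 = -1·1440 + 1401; 1401 = 23·60 + 21 → 23:21, 2023-12-12 - 1 day = 2023-12-11
→ 2023-12-11 23:21 HDY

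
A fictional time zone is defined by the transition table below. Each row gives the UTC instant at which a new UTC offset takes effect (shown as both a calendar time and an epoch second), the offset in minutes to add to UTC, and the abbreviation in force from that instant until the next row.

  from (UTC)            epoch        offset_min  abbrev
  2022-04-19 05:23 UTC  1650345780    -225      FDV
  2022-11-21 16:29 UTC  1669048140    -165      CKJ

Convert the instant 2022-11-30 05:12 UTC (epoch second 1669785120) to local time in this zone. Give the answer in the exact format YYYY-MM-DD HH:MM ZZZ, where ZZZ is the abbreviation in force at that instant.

Query: 2022-11-30 05:12 UTC
Rule 2/2 (CKJ, -02:45): 2022-11-21 16:29 UTC ≤ query < +∞
5·60 + 12 - 165 = 147 min
147 = 0·1440 + 147; 147 = 2·60 + 27 → 02:27, same day
→ 2022-11-30 02:27 CKJ

2022-11-30 02:27 CKJ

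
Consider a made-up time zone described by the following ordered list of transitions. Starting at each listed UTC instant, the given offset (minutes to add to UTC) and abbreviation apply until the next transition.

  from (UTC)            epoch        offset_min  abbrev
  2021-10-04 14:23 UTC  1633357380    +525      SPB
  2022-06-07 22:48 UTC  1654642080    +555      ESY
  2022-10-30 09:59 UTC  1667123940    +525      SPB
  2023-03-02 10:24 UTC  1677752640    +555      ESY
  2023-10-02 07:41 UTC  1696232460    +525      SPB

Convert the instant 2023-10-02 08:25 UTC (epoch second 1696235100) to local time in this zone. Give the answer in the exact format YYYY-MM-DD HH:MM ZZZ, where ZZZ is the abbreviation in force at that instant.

2023-10-02 17:10 SPB

Query: 2023-10-02 08:25 UTC
Rule 5/5 (SPB, +08:45): 2023-10-02 07:41 UTC ≤ query < +∞
8·60 + 25 + 525 = 1030 min
1030 = 0·1440 + 1030; 1030 = 17·60 + 10 → 17:10, same day
→ 2023-10-02 17:10 SPB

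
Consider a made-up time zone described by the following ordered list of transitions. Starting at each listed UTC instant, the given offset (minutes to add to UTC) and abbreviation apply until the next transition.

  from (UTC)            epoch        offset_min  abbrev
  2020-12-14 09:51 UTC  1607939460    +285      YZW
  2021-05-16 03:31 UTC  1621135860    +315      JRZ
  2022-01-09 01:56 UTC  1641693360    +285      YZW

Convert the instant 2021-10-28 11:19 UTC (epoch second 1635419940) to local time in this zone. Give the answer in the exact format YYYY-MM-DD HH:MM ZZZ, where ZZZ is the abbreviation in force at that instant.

Query: 2021-10-28 11:19 UTC
Rule 2/3 (JRZ, +05:15): 2021-05-16 03:31 UTC ≤ query < 2022-01-09 01:56 UTC
11·60 + 19 + 315 = 994 min
994 = 0·1440 + 994; 994 = 16·60 + 34 → 16:34, same day
→ 2021-10-28 16:34 JRZ

2021-10-28 16:34 JRZ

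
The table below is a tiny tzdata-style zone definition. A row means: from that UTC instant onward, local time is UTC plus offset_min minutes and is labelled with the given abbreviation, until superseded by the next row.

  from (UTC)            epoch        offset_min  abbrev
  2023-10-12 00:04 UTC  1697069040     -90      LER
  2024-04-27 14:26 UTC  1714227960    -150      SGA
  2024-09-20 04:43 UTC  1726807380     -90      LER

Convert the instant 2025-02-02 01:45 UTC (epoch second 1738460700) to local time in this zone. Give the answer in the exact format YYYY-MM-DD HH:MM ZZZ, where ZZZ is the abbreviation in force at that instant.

Query: 2025-02-02 01:45 UTC
Rule 3/3 (LER, -01:30): 2024-09-20 04:43 UTC ≤ query < +∞
1·60 + 45 - 90 = 15 min
15 = 0·1440 + 15; 15 = 0·60 + 15 → 00:15, same day
→ 2025-02-02 00:15 LER

2025-02-02 00:15 LER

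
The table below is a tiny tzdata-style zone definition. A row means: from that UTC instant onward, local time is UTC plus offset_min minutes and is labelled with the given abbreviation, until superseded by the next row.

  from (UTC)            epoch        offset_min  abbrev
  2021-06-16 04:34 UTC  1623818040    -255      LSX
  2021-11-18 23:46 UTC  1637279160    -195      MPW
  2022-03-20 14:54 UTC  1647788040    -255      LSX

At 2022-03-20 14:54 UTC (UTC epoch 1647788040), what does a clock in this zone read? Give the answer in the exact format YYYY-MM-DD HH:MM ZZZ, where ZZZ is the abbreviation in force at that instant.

Query: 2022-03-20 14:54 UTC
Rule 3/3 (LSX, -04:15): 2022-03-20 14:54 UTC ≤ query < +∞
14·60 + 54 - 255 = 639 min
639 = 0·1440 + 639; 639 = 10·60 + 39 → 10:39, same day
→ 2022-03-20 10:39 LSX

2022-03-20 10:39 LSX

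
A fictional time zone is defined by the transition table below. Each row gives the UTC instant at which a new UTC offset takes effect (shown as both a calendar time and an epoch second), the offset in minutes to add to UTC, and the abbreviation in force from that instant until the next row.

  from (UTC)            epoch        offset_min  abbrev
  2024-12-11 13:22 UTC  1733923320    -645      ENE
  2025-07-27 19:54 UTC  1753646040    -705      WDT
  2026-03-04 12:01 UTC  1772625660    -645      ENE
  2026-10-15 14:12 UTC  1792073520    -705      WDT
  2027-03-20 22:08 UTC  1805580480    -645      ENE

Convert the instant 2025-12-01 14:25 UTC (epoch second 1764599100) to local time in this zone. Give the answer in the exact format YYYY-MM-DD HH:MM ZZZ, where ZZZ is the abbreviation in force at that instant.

Query: 2025-12-01 14:25 UTC
Rule 2/5 (WDT, -11:45): 2025-07-27 19:54 UTC ≤ query < 2026-03-04 12:01 UTC
14·60 + 25 - 705 = 160 min
160 = 0·1440 + 160; 160 = 2·60 + 40 → 02:40, same day
→ 2025-12-01 02:40 WDT

2025-12-01 02:40 WDT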